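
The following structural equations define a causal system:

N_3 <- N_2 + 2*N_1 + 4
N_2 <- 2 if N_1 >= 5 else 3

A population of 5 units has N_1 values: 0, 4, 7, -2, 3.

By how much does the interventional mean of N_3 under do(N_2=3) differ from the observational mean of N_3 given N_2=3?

2.3

Every unit gets N_2=3 under the intervention. N_3 values become 7, 15, 21, 3, 13; E[N_3|do(N_2=3)] = 11.8.
E[N_3|N_2=3] averages over only the 4 units with N_2=3 (N_1 = 0, 4, -2, 3): N_3 = 7, 15, 3, 13, mean 9.5.
Difference = 11.8 − 9.5 = 2.3.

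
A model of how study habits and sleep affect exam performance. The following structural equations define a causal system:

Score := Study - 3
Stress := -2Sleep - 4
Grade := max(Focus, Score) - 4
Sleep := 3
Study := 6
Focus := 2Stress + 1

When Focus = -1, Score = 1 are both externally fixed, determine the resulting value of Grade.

-3

The joint intervention fixes Focus = -1, Score = 1, removing each variable's own equation.
Grade = max(Focus, Score) - 4  [with Focus=-1, Score=1]  = -3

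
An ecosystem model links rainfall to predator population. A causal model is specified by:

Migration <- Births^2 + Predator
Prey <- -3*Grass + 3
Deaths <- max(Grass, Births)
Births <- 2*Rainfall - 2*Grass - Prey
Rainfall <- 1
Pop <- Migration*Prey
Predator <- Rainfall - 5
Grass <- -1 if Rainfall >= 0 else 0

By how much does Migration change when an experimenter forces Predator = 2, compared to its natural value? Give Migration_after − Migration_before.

The intervention breaks the incoming arrows to Predator: Predator <- Rainfall - 5 no longer applies, and Predator = 2.
Grass = -1 if Rainfall >= 0 else 0  [with Rainfall=1]  = -1
Prey = -3*Grass + 3  [with Grass=-1]  = 6
Births = 2*Rainfall - 2*Grass - Prey  [with Rainfall=1, Grass=-1, Prey=6]  = -2
Migration = Births^2 + Predator  [with Births=-2, Predator=2]  = 6
Without intervention: Grass = -1 if Rainfall >= 0 else 0  [with Rainfall=1]  = -1; Prey = -3*Grass + 3  [with Grass=-1]  = 6; Predator = Rainfall - 5  [with Rainfall=1]  = -4; Births = 2*Rainfall - 2*Grass - Prey  [with Rainfall=1, Grass=-1, Prey=6]  = -2; Migration = Births^2 + Predator  [with Births=-2, Predator=-4]  = 0.
Change = 6 − 0 = 6.

6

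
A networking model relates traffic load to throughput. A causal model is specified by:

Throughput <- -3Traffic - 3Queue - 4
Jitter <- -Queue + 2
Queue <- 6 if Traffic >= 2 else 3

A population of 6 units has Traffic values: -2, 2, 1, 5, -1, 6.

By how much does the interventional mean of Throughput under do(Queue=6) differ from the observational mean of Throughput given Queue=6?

7.5

The intervention sets Queue=6 in all 6 units regardless of Traffic. Recomputing Throughput per unit gives -16, -28, -25, -37, -19, -40; average -27.5.
Observing Queue=6 restricts to units where Queue's equation naturally yields 6: Traffic ∈ {2, 5, 6}. In that subpopulation Throughput = -28, -37, -40, mean -35.
Difference = -27.5 − (-35) = 7.5.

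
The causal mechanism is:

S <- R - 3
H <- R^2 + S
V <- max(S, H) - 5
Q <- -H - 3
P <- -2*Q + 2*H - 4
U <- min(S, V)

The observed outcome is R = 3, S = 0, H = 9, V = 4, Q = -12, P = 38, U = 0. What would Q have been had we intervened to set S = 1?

-13

do(S=1) replaces the equation S <- R - 3 with the constant S = 1.
H = R^2 + S  [with R=3, S=1]  = 10
Q = -H - 3  [with H=10]  = -13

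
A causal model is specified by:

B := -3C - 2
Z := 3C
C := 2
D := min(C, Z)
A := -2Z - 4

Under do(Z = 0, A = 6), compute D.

0

The joint intervention fixes Z = 0, A = 6, removing each variable's own equation.
D = min(C, Z)  [with C=2, Z=0]  = 0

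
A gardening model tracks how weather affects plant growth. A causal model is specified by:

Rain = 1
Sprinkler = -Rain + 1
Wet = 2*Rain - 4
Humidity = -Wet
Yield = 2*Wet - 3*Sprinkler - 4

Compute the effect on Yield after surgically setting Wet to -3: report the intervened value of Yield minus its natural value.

do(Wet=-3) replaces the equation Wet = 2*Rain - 4 with the constant Wet = -3.
Sprinkler = -Rain + 1  [with Rain=1]  = 0
Yield = 2*Wet - 3*Sprinkler - 4  [with Wet=-3, Sprinkler=0]  = -10
Without intervention: Sprinkler = -Rain + 1  [with Rain=1]  = 0; Wet = 2*Rain - 4  [with Rain=1]  = -2; Yield = 2*Wet - 3*Sprinkler - 4  [with Wet=-2, Sprinkler=0]  = -8.
Change = -10 − (-8) = -2.

-2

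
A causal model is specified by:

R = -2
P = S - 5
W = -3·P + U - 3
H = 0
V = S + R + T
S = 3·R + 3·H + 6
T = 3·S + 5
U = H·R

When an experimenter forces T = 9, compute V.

7

Intervening sets T = 9 and removes its equation (T = 3·S + 5).
S = 3·R + 3·H + 6  [with R=-2, H=0]  = 0
V = S + R + T  [with S=0, R=-2, T=9]  = 7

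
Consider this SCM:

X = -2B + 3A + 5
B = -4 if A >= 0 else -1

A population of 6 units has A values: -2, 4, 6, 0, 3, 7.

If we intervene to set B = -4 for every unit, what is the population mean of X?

Under do(B=-4), B's equation is replaced by B=-4 for every unit. Per-unit X: 7, 25, 31, 13, 22, 34. Mean = 22.

22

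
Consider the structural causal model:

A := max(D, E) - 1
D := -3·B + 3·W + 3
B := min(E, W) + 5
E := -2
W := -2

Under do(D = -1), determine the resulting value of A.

-2

Intervening sets D = -1 and removes its equation (D := -3·B + 3·W + 3).
A = max(D, E) - 1  [with D=-1, E=-2]  = -2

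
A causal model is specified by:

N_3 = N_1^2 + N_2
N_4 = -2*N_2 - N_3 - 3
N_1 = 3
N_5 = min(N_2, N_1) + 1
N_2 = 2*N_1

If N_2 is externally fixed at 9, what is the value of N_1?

Under do(N_2=9), the mechanism N_2 = 2*N_1 is discarded; N_2 is fixed at 9.
N_1 is not downstream of the intervention, so its value is determined by the original equations.

3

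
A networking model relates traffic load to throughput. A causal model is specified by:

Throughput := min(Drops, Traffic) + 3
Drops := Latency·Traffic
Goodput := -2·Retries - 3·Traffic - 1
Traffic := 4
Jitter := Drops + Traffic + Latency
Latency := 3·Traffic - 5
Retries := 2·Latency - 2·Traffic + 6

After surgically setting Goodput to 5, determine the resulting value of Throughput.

7

Intervening sets Goodput = 5 and removes its equation (Goodput := -2·Retries - 3·Traffic - 1).
Since Throughput is not a descendant of the intervened variable, it is unaffected.
Latency = 3·Traffic - 5  [with Traffic=4]  = 7
Drops = Latency·Traffic  [with Latency=7, Traffic=4]  = 28
Throughput = min(Drops, Traffic) + 3  [with Drops=28, Traffic=4]  = 7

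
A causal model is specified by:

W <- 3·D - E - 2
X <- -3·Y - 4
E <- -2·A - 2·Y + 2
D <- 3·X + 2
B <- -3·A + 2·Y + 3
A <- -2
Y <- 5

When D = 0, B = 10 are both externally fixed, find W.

2

Under do(D = 0, B = 10), each intervened variable's structural equation is replaced by its fixed value.
E = -2·A - 2·Y + 2  [with A=-2, Y=5]  = -4
W = 3·D - E - 2  [with D=0, E=-4]  = 2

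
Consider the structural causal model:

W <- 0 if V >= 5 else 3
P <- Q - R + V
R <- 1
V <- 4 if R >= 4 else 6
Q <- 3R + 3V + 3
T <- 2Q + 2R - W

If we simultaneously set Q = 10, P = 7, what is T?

22

The joint intervention fixes Q = 10, P = 7, removing each variable's own equation.
V = 4 if R >= 4 else 6  [with R=1]  = 6
W = 0 if V >= 5 else 3  [with V=6]  = 0
T = 2Q + 2R - W  [with Q=10, R=1, W=0]  = 22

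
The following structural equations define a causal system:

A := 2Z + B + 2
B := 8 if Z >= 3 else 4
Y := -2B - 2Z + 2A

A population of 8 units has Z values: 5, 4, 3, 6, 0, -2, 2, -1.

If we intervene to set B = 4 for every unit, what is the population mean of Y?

The intervention sets B=4 in all 8 units regardless of Z. Recomputing Y per unit gives 14, 12, 10, 16, 4, 0, 8, 2; average 8.25.

8.25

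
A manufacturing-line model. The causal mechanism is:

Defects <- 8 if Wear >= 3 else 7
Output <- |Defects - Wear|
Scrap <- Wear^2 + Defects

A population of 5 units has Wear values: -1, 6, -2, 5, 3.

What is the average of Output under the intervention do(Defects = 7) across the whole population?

The intervention sets Defects=7 in all 5 units regardless of Wear. Recomputing Output per unit gives 8, 1, 9, 2, 4; average 4.8.

4.8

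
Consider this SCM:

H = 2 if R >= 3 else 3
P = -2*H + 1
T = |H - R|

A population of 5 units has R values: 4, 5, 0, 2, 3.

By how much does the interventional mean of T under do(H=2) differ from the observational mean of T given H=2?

Every unit gets H=2 under the intervention. T values become 2, 3, 2, 0, 1; E[T|do(H=2)] = 1.6.
Observing H=2 restricts to units where H's equation naturally yields 2: R ∈ {4, 5, 3}. In that subpopulation T = 2, 3, 1, mean 2.
Difference = 1.6 − 2 = -0.4.

-0.4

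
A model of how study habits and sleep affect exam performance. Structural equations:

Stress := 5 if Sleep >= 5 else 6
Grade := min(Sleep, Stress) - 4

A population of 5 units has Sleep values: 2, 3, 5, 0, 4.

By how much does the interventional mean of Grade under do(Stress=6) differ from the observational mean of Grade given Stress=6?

0.55

Under do(Stress=6), Stress's equation is replaced by Stress=6 for every unit. Per-unit Grade: -2, -1, 1, -4, 0. Mean = -1.2.
Observing Stress=6 restricts to units where Stress's equation naturally yields 6: Sleep ∈ {2, 3, 0, 4}. In that subpopulation Grade = -2, -1, -4, 0, mean -1.75.
Difference = -1.2 − (-1.75) = 0.55.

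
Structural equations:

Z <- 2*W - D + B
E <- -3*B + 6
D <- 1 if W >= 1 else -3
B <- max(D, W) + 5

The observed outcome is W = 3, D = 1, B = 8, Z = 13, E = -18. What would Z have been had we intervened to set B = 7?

12

The intervention breaks the incoming arrows to B: B <- max(D, W) + 5 no longer applies, and B = 7.
D = 1 if W >= 1 else -3  [with W=3]  = 1
Z = 2*W - D + B  [with W=3, D=1, B=7]  = 12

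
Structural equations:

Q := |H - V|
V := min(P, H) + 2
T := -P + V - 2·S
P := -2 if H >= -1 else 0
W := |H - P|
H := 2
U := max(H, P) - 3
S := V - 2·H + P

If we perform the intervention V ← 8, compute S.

The intervention breaks the incoming arrows to V: V := min(P, H) + 2 no longer applies, and V = 8.
P = -2 if H >= -1 else 0  [with H=2]  = -2
S = V - 2·H + P  [with V=8, H=2, P=-2]  = 2

2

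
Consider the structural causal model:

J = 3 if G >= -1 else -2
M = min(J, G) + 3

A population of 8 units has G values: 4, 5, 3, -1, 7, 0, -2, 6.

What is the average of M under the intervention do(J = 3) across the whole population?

Under do(J=3), J's equation is replaced by J=3 for every unit. Per-unit M: 6, 6, 6, 2, 6, 3, 1, 6. Mean = 4.5.

4.5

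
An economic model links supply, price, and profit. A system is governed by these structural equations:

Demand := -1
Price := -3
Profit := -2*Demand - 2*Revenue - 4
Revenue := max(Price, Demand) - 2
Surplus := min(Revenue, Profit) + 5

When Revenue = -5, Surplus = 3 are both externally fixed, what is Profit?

8

The joint intervention fixes Revenue = -5, Surplus = 3, removing each variable's own equation.
Profit = -2*Demand - 2*Revenue - 4  [with Demand=-1, Revenue=-5]  = 8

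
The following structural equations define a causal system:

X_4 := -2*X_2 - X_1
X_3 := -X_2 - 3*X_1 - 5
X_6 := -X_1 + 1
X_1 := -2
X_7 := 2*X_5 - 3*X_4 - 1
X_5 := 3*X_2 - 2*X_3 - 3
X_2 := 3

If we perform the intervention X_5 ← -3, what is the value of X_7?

Under do(X_5=-3), the mechanism X_5 := 3*X_2 - 2*X_3 - 3 is discarded; X_5 is fixed at -3.
X_4 = -2*X_2 - X_1  [with X_2=3, X_1=-2]  = -4
X_7 = 2*X_5 - 3*X_4 - 1  [with X_5=-3, X_4=-4]  = 5

5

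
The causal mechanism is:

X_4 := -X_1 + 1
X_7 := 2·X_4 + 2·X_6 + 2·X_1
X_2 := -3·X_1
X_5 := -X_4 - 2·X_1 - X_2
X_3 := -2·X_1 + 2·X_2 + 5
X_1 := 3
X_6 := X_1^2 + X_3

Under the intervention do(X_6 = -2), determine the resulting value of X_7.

Intervening sets X_6 = -2 and removes its equation (X_6 := X_1^2 + X_3).
X_4 = -X_1 + 1  [with X_1=3]  = -2
X_7 = 2·X_4 + 2·X_6 + 2·X_1  [with X_4=-2, X_6=-2, X_1=3]  = -2

-2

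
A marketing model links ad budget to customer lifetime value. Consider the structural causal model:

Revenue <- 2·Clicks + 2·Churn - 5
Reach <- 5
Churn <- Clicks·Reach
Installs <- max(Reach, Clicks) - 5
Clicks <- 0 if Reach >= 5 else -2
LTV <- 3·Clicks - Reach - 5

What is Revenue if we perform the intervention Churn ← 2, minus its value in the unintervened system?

Intervening sets Churn = 2 and removes its equation (Churn <- Clicks·Reach).
Clicks = 0 if Reach >= 5 else -2  [with Reach=5]  = 0
Revenue = 2·Clicks + 2·Churn - 5  [with Clicks=0, Churn=2]  = -1
Without intervention: Clicks = 0 if Reach >= 5 else -2  [with Reach=5]  = 0; Churn = Clicks·Reach  [with Clicks=0, Reach=5]  = 0; Revenue = 2·Clicks + 2·Churn - 5  [with Clicks=0, Churn=0]  = -5.
Change = -1 − (-5) = 4.

4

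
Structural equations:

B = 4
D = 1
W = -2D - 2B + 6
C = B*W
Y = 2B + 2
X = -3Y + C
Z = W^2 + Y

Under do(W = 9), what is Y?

10

do(W=9) replaces the equation W = -2D - 2B + 6 with the constant W = 9.
Y is not downstream of the intervention, so its value is determined by the original equations.
Y = 2B + 2  [with B=4]  = 10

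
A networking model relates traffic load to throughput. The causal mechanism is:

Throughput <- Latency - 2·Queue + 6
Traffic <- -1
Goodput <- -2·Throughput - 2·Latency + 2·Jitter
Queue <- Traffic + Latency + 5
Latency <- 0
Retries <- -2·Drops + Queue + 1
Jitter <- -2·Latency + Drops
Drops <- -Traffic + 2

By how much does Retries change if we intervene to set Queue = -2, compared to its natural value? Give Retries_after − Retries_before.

-6

do(Queue=-2) replaces the equation Queue <- Traffic + Latency + 5 with the constant Queue = -2.
Drops = -Traffic + 2  [with Traffic=-1]  = 3
Retries = -2·Drops + Queue + 1  [with Drops=3, Queue=-2]  = -7
Without intervention: Queue = Traffic + Latency + 5  [with Traffic=-1, Latency=0]  = 4; Drops = -Traffic + 2  [with Traffic=-1]  = 3; Retries = -2·Drops + Queue + 1  [with Drops=3, Queue=4]  = -1.
Change = -7 − (-1) = -6.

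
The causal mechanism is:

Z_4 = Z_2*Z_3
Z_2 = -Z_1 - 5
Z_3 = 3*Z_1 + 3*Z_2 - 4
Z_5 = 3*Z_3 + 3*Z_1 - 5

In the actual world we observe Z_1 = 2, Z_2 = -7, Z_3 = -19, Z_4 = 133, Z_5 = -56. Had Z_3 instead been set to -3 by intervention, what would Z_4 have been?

21

The intervention breaks the incoming arrows to Z_3: Z_3 = 3*Z_1 + 3*Z_2 - 4 no longer applies, and Z_3 = -3.
Z_2 = -Z_1 - 5  [with Z_1=2]  = -7
Z_4 = Z_2*Z_3  [with Z_2=-7, Z_3=-3]  = 21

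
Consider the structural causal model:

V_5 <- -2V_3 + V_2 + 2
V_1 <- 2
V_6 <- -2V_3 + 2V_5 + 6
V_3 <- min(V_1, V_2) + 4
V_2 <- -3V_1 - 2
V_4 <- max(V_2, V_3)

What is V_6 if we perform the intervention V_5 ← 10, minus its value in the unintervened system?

The intervention breaks the incoming arrows to V_5: V_5 <- -2V_3 + V_2 + 2 no longer applies, and V_5 = 10.
V_2 = -3V_1 - 2  [with V_1=2]  = -8
V_3 = min(V_1, V_2) + 4  [with V_1=2, V_2=-8]  = -4
V_6 = -2V_3 + 2V_5 + 6  [with V_3=-4, V_5=10]  = 34
Without intervention: V_2 = -3V_1 - 2  [with V_1=2]  = -8; V_3 = min(V_1, V_2) + 4  [with V_1=2, V_2=-8]  = -4; V_5 = -2V_3 + V_2 + 2  [with V_3=-4, V_2=-8]  = 2; V_6 = -2V_3 + 2V_5 + 6  [with V_3=-4, V_5=2]  = 18.
Change = 34 − 18 = 16.

16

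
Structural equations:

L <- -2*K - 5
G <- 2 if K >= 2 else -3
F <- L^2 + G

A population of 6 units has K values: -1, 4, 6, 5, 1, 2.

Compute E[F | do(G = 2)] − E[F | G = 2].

The intervention sets G=2 in all 6 units regardless of K. Recomputing F per unit gives 11, 171, 291, 227, 51, 83; average 139.
Observing G=2 restricts to units where G's equation naturally yields 2: K ∈ {4, 6, 5, 2}. In that subpopulation F = 171, 291, 227, 83, mean 193.
Difference = 139 − 193 = -54.

-54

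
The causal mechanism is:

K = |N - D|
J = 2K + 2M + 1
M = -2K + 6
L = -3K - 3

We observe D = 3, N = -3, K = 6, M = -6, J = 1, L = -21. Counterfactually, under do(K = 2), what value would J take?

9

do(K=2) replaces the equation K = |N - D| with the constant K = 2.
M = -2K + 6  [with K=2]  = 2
J = 2K + 2M + 1  [with K=2, M=2]  = 9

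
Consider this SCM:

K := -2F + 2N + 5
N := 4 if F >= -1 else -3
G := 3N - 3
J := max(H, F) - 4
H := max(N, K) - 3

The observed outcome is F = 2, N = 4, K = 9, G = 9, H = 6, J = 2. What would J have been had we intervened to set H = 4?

The intervention breaks the incoming arrows to H: H := max(N, K) - 3 no longer applies, and H = 4.
J = max(H, F) - 4  [with H=4, F=2]  = 0

0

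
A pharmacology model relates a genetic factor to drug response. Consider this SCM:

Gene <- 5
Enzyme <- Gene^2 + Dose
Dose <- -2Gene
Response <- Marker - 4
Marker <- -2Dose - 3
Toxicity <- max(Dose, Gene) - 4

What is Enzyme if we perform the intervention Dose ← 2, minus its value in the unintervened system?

The intervention breaks the incoming arrows to Dose: Dose <- -2Gene no longer applies, and Dose = 2.
Enzyme = Gene^2 + Dose  [with Gene=5, Dose=2]  = 27
Without intervention: Dose = -2Gene  [with Gene=5]  = -10; Enzyme = Gene^2 + Dose  [with Gene=5, Dose=-10]  = 15.
Change = 27 − 15 = 12.

12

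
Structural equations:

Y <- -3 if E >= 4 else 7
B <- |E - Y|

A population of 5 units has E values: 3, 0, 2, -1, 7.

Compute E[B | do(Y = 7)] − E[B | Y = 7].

Under do(Y=7), Y's equation is replaced by Y=7 for every unit. Per-unit B: 4, 7, 5, 8, 0. Mean = 4.8.
Observing Y=7 restricts to units where Y's equation naturally yields 7: E ∈ {3, 0, 2, -1}. In that subpopulation B = 4, 7, 5, 8, mean 6.
Difference = 4.8 − 6 = -1.2.

-1.2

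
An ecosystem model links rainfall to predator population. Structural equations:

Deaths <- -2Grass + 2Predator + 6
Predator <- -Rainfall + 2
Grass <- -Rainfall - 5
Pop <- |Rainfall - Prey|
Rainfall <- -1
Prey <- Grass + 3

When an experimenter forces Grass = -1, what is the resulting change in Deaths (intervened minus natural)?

do(Grass=-1) replaces the equation Grass <- -Rainfall - 5 with the constant Grass = -1.
Predator = -Rainfall + 2  [with Rainfall=-1]  = 3
Deaths = -2Grass + 2Predator + 6  [with Grass=-1, Predator=3]  = 14
Without intervention: Grass = -Rainfall - 5  [with Rainfall=-1]  = -4; Predator = -Rainfall + 2  [with Rainfall=-1]  = 3; Deaths = -2Grass + 2Predator + 6  [with Grass=-4, Predator=3]  = 20.
Change = 14 − 20 = -6.

-6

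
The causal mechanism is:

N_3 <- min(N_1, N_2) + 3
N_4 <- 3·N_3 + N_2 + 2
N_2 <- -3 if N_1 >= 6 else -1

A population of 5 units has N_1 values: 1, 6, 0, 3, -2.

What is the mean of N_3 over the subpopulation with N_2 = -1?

E[N_3|N_2=-1] averages over only the 4 units with N_2=-1 (N_1 = 1, 0, 3, -2): N_3 = 2, 2, 2, 1, mean 1.75.

1.75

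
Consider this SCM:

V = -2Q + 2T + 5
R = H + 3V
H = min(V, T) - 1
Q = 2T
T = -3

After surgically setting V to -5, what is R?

-21

do(V=-5) replaces the equation V = -2Q + 2T + 5 with the constant V = -5.
H = min(V, T) - 1  [with V=-5, T=-3]  = -6
R = H + 3V  [with H=-6, V=-5]  = -21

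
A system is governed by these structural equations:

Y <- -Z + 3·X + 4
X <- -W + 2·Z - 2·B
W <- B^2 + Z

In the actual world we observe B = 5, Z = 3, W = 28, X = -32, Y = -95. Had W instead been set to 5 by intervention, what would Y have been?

do(W=5) replaces the equation W <- B^2 + Z with the constant W = 5.
X = -W + 2·Z - 2·B  [with W=5, Z=3, B=5]  = -9
Y = -Z + 3·X + 4  [with Z=3, X=-9]  = -26

-26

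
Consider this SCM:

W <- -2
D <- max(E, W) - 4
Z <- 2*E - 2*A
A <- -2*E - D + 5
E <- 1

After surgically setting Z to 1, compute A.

The intervention breaks the incoming arrows to Z: Z <- 2*E - 2*A no longer applies, and Z = 1.
Since A is not a descendant of the intervened variable, it is unaffected.
D = max(E, W) - 4  [with E=1, W=-2]  = -3
A = -2*E - D + 5  [with E=1, D=-3]  = 6

6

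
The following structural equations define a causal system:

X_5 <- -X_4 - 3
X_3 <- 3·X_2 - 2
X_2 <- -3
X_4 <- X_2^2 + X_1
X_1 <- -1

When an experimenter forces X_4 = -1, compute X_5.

Intervening sets X_4 = -1 and removes its equation (X_4 <- X_2^2 + X_1).
X_5 = -X_4 - 3  [with X_4=-1]  = -2

-2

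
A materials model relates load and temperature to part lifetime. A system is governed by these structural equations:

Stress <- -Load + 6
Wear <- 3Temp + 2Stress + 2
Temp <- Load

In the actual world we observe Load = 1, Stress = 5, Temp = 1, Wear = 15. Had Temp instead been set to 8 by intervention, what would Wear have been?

36

The intervention breaks the incoming arrows to Temp: Temp <- Load no longer applies, and Temp = 8.
Stress = -Load + 6  [with Load=1]  = 5
Wear = 3Temp + 2Stress + 2  [with Temp=8, Stress=5]  = 36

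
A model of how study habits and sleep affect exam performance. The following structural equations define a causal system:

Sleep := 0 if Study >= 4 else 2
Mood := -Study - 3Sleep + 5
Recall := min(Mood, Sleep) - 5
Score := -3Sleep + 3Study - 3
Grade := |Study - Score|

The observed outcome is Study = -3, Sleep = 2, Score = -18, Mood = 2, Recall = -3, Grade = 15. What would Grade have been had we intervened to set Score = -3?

The intervention breaks the incoming arrows to Score: Score := -3Sleep + 3Study - 3 no longer applies, and Score = -3.
Grade = |Study - Score|  [with Study=-3, Score=-3]  = 0

0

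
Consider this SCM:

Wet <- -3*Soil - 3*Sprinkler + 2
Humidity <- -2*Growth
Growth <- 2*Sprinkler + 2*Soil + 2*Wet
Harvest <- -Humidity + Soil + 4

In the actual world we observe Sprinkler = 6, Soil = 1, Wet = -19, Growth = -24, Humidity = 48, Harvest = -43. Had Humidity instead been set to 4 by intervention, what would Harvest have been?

1

The intervention breaks the incoming arrows to Humidity: Humidity <- -2*Growth no longer applies, and Humidity = 4.
Harvest = -Humidity + Soil + 4  [with Humidity=4, Soil=1]  = 1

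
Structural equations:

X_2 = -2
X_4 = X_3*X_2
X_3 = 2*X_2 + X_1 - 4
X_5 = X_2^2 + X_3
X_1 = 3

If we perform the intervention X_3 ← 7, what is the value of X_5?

do(X_3=7) replaces the equation X_3 = 2*X_2 + X_1 - 4 with the constant X_3 = 7.
X_5 = X_2^2 + X_3  [with X_2=-2, X_3=7]  = 11

11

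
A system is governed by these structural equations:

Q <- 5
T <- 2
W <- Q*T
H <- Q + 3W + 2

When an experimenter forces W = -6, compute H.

The intervention breaks the incoming arrows to W: W <- Q*T no longer applies, and W = -6.
H = Q + 3W + 2  [with Q=5, W=-6]  = -11

-11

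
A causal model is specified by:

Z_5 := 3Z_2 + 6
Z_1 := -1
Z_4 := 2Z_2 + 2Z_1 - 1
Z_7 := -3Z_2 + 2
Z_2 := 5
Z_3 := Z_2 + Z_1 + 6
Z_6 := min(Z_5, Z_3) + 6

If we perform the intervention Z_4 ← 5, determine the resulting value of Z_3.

10

Under do(Z_4=5), the mechanism Z_4 := 2Z_2 + 2Z_1 - 1 is discarded; Z_4 is fixed at 5.
Since Z_3 is not a descendant of the intervened variable, it is unaffected.
Z_3 = Z_2 + Z_1 + 6  [with Z_2=5, Z_1=-1]  = 10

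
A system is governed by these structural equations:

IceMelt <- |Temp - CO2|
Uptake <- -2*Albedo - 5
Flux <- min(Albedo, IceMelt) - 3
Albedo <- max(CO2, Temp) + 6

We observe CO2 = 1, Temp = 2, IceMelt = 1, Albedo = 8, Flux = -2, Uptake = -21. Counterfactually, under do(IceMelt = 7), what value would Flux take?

do(IceMelt=7) replaces the equation IceMelt <- |Temp - CO2| with the constant IceMelt = 7.
Albedo = max(CO2, Temp) + 6  [with CO2=1, Temp=2]  = 8
Flux = min(Albedo, IceMelt) - 3  [with Albedo=8, IceMelt=7]  = 4

4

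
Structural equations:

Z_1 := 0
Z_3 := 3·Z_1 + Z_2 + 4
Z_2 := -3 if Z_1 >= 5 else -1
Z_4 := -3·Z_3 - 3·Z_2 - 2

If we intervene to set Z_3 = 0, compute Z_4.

The intervention breaks the incoming arrows to Z_3: Z_3 := 3·Z_1 + Z_2 + 4 no longer applies, and Z_3 = 0.
Z_2 = -3 if Z_1 >= 5 else -1  [with Z_1=0]  = -1
Z_4 = -3·Z_3 - 3·Z_2 - 2  [with Z_3=0, Z_2=-1]  = 1

1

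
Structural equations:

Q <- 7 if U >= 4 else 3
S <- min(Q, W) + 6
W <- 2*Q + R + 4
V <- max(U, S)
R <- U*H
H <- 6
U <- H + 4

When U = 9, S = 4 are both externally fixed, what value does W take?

Setting U = 9, S = 4 by intervention discards those variables' equations.
R = U*H  [with U=9, H=6]  = 54
Q = 7 if U >= 4 else 3  [with U=9]  = 7
W = 2*Q + R + 4  [with Q=7, R=54]  = 72

72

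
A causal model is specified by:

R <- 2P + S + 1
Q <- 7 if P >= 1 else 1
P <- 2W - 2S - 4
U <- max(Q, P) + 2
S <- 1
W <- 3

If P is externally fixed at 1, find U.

The intervention breaks the incoming arrows to P: P <- 2W - 2S - 4 no longer applies, and P = 1.
Q = 7 if P >= 1 else 1  [with P=1]  = 7
U = max(Q, P) + 2  [with Q=7, P=1]  = 9

9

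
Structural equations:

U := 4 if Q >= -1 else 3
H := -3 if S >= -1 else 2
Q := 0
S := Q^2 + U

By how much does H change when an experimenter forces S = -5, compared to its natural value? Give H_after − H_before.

5

The intervention breaks the incoming arrows to S: S := Q^2 + U no longer applies, and S = -5.
H = -3 if S >= -1 else 2  [with S=-5]  = 2
Without intervention: U = 4 if Q >= -1 else 3  [with Q=0]  = 4; S = Q^2 + U  [with Q=0, U=4]  = 4; H = -3 if S >= -1 else 2  [with S=4]  = -3.
Change = 2 − (-3) = 5.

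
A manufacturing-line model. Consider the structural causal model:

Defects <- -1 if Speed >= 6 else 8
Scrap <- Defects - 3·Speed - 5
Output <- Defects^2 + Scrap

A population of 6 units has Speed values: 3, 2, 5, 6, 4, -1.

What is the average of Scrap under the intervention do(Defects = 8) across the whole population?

-6.5

Under do(Defects=8), Defects's equation is replaced by Defects=8 for every unit. Per-unit Scrap: -6, -3, -12, -15, -9, 6. Mean = -6.5.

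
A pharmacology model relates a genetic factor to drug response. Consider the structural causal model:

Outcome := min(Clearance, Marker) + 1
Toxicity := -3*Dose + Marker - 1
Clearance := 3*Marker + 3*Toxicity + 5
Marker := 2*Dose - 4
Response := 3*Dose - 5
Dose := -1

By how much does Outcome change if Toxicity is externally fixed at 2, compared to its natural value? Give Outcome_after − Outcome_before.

Under do(Toxicity=2), the mechanism Toxicity := -3*Dose + Marker - 1 is discarded; Toxicity is fixed at 2.
Marker = 2*Dose - 4  [with Dose=-1]  = -6
Clearance = 3*Marker + 3*Toxicity + 5  [with Marker=-6, Toxicity=2]  = -7
Outcome = min(Clearance, Marker) + 1  [with Clearance=-7, Marker=-6]  = -6
Without intervention: Marker = 2*Dose - 4  [with Dose=-1]  = -6; Toxicity = -3*Dose + Marker - 1  [with Dose=-1, Marker=-6]  = -4; Clearance = 3*Marker + 3*Toxicity + 5  [with Marker=-6, Toxicity=-4]  = -25; Outcome = min(Clearance, Marker) + 1  [with Clearance=-25, Marker=-6]  = -24.
Change = -6 − (-24) = 18.

18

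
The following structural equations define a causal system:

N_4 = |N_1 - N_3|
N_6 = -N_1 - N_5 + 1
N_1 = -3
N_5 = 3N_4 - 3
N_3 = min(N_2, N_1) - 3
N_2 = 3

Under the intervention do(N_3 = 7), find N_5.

27

do(N_3=7) replaces the equation N_3 = min(N_2, N_1) - 3 with the constant N_3 = 7.
N_4 = |N_1 - N_3|  [with N_1=-3, N_3=7]  = 10
N_5 = 3N_4 - 3  [with N_4=10]  = 27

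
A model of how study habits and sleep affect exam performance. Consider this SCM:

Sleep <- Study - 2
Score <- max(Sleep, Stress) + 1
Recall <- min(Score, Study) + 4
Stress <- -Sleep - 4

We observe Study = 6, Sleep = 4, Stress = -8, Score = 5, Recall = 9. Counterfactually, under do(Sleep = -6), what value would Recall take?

7

do(Sleep=-6) replaces the equation Sleep <- Study - 2 with the constant Sleep = -6.
Stress = -Sleep - 4  [with Sleep=-6]  = 2
Score = max(Sleep, Stress) + 1  [with Sleep=-6, Stress=2]  = 3
Recall = min(Score, Study) + 4  [with Score=3, Study=6]  = 7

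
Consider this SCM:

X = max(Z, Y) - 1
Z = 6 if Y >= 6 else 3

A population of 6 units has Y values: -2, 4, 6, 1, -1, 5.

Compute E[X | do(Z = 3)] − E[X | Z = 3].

The intervention sets Z=3 in all 6 units regardless of Y. Recomputing X per unit gives 2, 3, 5, 2, 2, 4; average 3.
E[X|Z=3] averages over only the 5 units with Z=3 (Y = -2, 4, 1, -1, 5): X = 2, 3, 2, 2, 4, mean 2.6.
Difference = 3 − 2.6 = 0.4.

0.4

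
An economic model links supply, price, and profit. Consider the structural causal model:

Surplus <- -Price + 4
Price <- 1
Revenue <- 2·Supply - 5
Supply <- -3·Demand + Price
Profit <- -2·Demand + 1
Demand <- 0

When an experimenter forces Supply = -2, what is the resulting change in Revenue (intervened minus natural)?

The intervention breaks the incoming arrows to Supply: Supply <- -3·Demand + Price no longer applies, and Supply = -2.
Revenue = 2·Supply - 5  [with Supply=-2]  = -9
Without intervention: Supply = -3·Demand + Price  [with Demand=0, Price=1]  = 1; Revenue = 2·Supply - 5  [with Supply=1]  = -3.
Change = -9 − (-3) = -6.

-6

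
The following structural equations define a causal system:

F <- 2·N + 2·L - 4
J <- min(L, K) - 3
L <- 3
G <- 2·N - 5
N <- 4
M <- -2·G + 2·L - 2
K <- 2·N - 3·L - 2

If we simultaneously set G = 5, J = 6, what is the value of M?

-6

Under do(G = 5, J = 6), each intervened variable's structural equation is replaced by its fixed value.
M = -2·G + 2·L - 2  [with G=5, L=3]  = -6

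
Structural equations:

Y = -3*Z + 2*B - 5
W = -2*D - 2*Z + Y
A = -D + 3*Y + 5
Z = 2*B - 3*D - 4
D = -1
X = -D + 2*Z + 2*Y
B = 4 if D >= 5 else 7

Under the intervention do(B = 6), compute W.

-46

do(B=6) replaces the equation B = 4 if D >= 5 else 7 with the constant B = 6.
Z = 2*B - 3*D - 4  [with B=6, D=-1]  = 11
Y = -3*Z + 2*B - 5  [with Z=11, B=6]  = -26
W = -2*D - 2*Z + Y  [with D=-1, Z=11, Y=-26]  = -46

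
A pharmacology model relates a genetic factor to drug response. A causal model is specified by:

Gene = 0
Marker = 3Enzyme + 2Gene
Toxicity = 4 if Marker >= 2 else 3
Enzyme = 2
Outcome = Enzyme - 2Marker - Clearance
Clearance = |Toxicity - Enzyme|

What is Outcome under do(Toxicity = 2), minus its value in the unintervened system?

Under do(Toxicity=2), the mechanism Toxicity = 4 if Marker >= 2 else 3 is discarded; Toxicity is fixed at 2.
Marker = 3Enzyme + 2Gene  [with Enzyme=2, Gene=0]  = 6
Clearance = |Toxicity - Enzyme|  [with Toxicity=2, Enzyme=2]  = 0
Outcome = Enzyme - 2Marker - Clearance  [with Enzyme=2, Marker=6, Clearance=0]  = -10
Without intervention: Marker = 3Enzyme + 2Gene  [with Enzyme=2, Gene=0]  = 6; Toxicity = 4 if Marker >= 2 else 3  [with Marker=6]  = 4; Clearance = |Toxicity - Enzyme|  [with Toxicity=4, Enzyme=2]  = 2; Outcome = Enzyme - 2Marker - Clearance  [with Enzyme=2, Marker=6, Clearance=2]  = -12.
Change = -10 − (-12) = 2.

2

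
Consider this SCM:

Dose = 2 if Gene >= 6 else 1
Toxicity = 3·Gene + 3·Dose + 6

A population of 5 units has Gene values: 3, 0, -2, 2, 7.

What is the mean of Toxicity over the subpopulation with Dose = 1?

Conditioning on Dose=1 selects the 4 unit(s) with Gene ∈ {3, 0, -2, 2}. Their Toxicity values: 18, 9, 3, 15. Mean = 11.25.

11.25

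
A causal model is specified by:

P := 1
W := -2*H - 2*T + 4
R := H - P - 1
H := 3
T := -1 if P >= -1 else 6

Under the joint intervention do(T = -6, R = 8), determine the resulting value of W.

The joint intervention fixes T = -6, R = 8, removing each variable's own equation.
W = -2*H - 2*T + 4  [with H=3, T=-6]  = 10

10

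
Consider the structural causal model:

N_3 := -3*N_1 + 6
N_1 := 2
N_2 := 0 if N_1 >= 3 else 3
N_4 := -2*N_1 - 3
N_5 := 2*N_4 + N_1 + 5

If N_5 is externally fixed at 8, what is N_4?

-7

The intervention breaks the incoming arrows to N_5: N_5 := 2*N_4 + N_1 + 5 no longer applies, and N_5 = 8.
Since N_4 is not a descendant of the intervened variable, it is unaffected.
N_4 = -2*N_1 - 3  [with N_1=2]  = -7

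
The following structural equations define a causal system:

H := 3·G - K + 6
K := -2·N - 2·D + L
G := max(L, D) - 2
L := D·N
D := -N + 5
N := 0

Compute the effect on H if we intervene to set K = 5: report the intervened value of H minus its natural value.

-15

Under do(K=5), the mechanism K := -2·N - 2·D + L is discarded; K is fixed at 5.
D = -N + 5  [with N=0]  = 5
L = D·N  [with D=5, N=0]  = 0
G = max(L, D) - 2  [with L=0, D=5]  = 3
H = 3·G - K + 6  [with G=3, K=5]  = 10
Without intervention: D = -N + 5  [with N=0]  = 5; L = D·N  [with D=5, N=0]  = 0; K = -2·N - 2·D + L  [with N=0, D=5, L=0]  = -10; G = max(L, D) - 2  [with L=0, D=5]  = 3; H = 3·G - K + 6  [with G=3, K=-10]  = 25.
Change = 10 − 25 = -15.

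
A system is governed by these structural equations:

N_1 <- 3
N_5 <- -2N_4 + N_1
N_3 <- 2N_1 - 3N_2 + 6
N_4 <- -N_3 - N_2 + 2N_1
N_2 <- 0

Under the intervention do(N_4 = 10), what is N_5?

Intervening sets N_4 = 10 and removes its equation (N_4 <- -N_3 - N_2 + 2N_1).
N_5 = -2N_4 + N_1  [with N_4=10, N_1=3]  = -17

-17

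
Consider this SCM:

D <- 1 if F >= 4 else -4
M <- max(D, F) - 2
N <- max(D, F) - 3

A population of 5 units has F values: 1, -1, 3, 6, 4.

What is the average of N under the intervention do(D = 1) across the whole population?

The intervention sets D=1 in all 5 units regardless of F. Recomputing N per unit gives -2, -2, 0, 3, 1; average 0.

0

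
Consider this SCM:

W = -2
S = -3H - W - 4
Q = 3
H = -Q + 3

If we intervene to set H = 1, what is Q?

3

Under do(H=1), the mechanism H = -Q + 3 is discarded; H is fixed at 1.
Since Q is not a descendant of the intervened variable, it is unaffected.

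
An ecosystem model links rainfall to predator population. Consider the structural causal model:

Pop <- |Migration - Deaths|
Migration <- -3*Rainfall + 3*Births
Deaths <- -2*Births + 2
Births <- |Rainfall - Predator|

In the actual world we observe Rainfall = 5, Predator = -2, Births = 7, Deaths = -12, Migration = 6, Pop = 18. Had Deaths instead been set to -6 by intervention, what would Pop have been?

Under do(Deaths=-6), the mechanism Deaths <- -2*Births + 2 is discarded; Deaths is fixed at -6.
Births = |Rainfall - Predator|  [with Rainfall=5, Predator=-2]  = 7
Migration = -3*Rainfall + 3*Births  [with Rainfall=5, Births=7]  = 6
Pop = |Migration - Deaths|  [with Migration=6, Deaths=-6]  = 12

12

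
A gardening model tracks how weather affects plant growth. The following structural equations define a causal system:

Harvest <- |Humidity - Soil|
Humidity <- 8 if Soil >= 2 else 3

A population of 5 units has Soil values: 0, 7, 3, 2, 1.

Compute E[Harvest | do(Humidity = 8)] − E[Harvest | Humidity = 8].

1.4

do(Humidity=8) breaks Humidity's dependence on Soil. With Humidity=8 fixed, Harvest across the units is 8, 1, 5, 6, 7, mean 5.4.
Observing Humidity=8 restricts to units where Humidity's equation naturally yields 8: Soil ∈ {7, 3, 2}. In that subpopulation Harvest = 1, 5, 6, mean 4.
Difference = 5.4 − 4 = 1.4.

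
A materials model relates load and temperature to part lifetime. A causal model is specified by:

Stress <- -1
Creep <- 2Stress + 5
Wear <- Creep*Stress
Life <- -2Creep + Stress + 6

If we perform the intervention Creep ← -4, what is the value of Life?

Under do(Creep=-4), the mechanism Creep <- 2Stress + 5 is discarded; Creep is fixed at -4.
Life = -2Creep + Stress + 6  [with Creep=-4, Stress=-1]  = 13

13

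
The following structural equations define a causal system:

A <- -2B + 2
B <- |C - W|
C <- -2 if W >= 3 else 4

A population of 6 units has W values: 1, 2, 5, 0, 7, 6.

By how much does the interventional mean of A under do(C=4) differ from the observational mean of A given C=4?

1

Every unit gets C=4 under the intervention. A values become -4, -2, 0, -6, -4, -2; E[A|do(C=4)] = -3.
Observing C=4 restricts to units where C's equation naturally yields 4: W ∈ {1, 2, 0}. In that subpopulation A = -4, -2, -6, mean -4.
Difference = -3 − (-4) = 1.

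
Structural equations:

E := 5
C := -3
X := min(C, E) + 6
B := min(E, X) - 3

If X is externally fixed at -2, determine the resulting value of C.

Under do(X=-2), the mechanism X := min(C, E) + 6 is discarded; X is fixed at -2.
Since C is not a descendant of the intervened variable, it is unaffected.

-3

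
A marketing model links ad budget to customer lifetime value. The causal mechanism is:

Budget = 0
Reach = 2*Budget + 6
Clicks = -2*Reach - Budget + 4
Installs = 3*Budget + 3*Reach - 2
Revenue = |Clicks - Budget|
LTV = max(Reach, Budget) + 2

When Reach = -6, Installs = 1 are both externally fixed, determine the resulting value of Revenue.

16

Setting Reach = -6, Installs = 1 by intervention discards those variables' equations.
Clicks = -2*Reach - Budget + 4  [with Reach=-6, Budget=0]  = 16
Revenue = |Clicks - Budget|  [with Clicks=16, Budget=0]  = 16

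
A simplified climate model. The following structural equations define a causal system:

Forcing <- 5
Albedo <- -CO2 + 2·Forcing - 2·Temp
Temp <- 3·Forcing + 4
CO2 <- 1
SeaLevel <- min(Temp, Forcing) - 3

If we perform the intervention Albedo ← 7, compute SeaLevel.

Intervening sets Albedo = 7 and removes its equation (Albedo <- -CO2 + 2·Forcing - 2·Temp).
No directed path runs from Albedo to SeaLevel, so SeaLevel keeps its natural value.
Temp = 3·Forcing + 4  [with Forcing=5]  = 19
SeaLevel = min(Temp, Forcing) - 3  [with Temp=19, Forcing=5]  = 2

2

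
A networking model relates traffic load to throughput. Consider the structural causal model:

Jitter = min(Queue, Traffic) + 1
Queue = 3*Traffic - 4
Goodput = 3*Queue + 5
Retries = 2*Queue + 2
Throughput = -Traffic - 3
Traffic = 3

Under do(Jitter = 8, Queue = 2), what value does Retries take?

6

Setting Jitter = 8, Queue = 2 by intervention discards those variables' equations.
Retries = 2*Queue + 2  [with Queue=2]  = 6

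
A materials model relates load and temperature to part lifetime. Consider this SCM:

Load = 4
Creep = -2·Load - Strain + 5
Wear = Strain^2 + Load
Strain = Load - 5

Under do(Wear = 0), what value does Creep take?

Under do(Wear=0), the mechanism Wear = Strain^2 + Load is discarded; Wear is fixed at 0.
Since Creep is not a descendant of the intervened variable, it is unaffected.
Strain = Load - 5  [with Load=4]  = -1
Creep = -2·Load - Strain + 5  [with Load=4, Strain=-1]  = -2

-2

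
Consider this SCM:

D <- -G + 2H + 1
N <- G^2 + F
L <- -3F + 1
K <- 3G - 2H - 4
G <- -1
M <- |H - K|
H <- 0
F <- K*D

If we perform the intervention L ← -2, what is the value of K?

Under do(L=-2), the mechanism L <- -3F + 1 is discarded; L is fixed at -2.
Since K is not a descendant of the intervened variable, it is unaffected.
K = 3G - 2H - 4  [with G=-1, H=0]  = -7

-7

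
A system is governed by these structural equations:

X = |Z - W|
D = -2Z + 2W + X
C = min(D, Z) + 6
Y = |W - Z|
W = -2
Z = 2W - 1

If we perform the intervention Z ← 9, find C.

-5

do(Z=9) replaces the equation Z = 2W - 1 with the constant Z = 9.
X = |Z - W|  [with Z=9, W=-2]  = 11
D = -2Z + 2W + X  [with Z=9, W=-2, X=11]  = -11
C = min(D, Z) + 6  [with D=-11, Z=9]  = -5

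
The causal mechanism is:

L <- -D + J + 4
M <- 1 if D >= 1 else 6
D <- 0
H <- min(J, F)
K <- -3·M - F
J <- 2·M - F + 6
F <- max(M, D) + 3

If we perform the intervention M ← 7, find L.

14

Under do(M=7), the mechanism M <- 1 if D >= 1 else 6 is discarded; M is fixed at 7.
F = max(M, D) + 3  [with M=7, D=0]  = 10
J = 2·M - F + 6  [with M=7, F=10]  = 10
L = -D + J + 4  [with D=0, J=10]  = 14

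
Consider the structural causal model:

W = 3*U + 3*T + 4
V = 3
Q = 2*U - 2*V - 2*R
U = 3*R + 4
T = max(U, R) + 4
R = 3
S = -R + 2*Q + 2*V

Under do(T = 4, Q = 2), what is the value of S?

7

Setting T = 4, Q = 2 by intervention discards those variables' equations.
S = -R + 2*Q + 2*V  [with R=3, Q=2, V=3]  = 7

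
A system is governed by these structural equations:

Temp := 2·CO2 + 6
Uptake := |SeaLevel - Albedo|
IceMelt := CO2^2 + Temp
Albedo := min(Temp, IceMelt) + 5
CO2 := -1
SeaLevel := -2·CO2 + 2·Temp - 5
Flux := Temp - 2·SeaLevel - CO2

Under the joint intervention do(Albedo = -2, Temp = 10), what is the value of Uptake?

19

Under do(Albedo = -2, Temp = 10), each intervened variable's structural equation is replaced by its fixed value.
SeaLevel = -2·CO2 + 2·Temp - 5  [with CO2=-1, Temp=10]  = 17
Uptake = |SeaLevel - Albedo|  [with SeaLevel=17, Albedo=-2]  = 19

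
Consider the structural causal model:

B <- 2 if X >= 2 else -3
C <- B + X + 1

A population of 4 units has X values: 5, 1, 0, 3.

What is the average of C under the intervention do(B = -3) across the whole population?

do(B=-3) breaks B's dependence on X. With B=-3 fixed, C across the units is 3, -1, -2, 1, mean 0.25.

0.25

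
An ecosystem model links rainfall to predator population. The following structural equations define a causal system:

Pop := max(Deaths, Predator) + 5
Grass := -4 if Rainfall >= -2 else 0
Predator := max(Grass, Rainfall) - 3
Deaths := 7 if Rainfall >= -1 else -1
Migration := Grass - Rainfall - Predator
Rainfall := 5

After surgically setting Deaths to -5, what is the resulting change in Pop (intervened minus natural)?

Under do(Deaths=-5), the mechanism Deaths := 7 if Rainfall >= -1 else -1 is discarded; Deaths is fixed at -5.
Grass = -4 if Rainfall >= -2 else 0  [with Rainfall=5]  = -4
Predator = max(Grass, Rainfall) - 3  [with Grass=-4, Rainfall=5]  = 2
Pop = max(Deaths, Predator) + 5  [with Deaths=-5, Predator=2]  = 7
Without intervention: Grass = -4 if Rainfall >= -2 else 0  [with Rainfall=5]  = -4; Predator = max(Grass, Rainfall) - 3  [with Grass=-4, Rainfall=5]  = 2; Deaths = 7 if Rainfall >= -1 else -1  [with Rainfall=5]  = 7; Pop = max(Deaths, Predator) + 5  [with Deaths=7, Predator=2]  = 12.
Change = 7 − 12 = -5.

-5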